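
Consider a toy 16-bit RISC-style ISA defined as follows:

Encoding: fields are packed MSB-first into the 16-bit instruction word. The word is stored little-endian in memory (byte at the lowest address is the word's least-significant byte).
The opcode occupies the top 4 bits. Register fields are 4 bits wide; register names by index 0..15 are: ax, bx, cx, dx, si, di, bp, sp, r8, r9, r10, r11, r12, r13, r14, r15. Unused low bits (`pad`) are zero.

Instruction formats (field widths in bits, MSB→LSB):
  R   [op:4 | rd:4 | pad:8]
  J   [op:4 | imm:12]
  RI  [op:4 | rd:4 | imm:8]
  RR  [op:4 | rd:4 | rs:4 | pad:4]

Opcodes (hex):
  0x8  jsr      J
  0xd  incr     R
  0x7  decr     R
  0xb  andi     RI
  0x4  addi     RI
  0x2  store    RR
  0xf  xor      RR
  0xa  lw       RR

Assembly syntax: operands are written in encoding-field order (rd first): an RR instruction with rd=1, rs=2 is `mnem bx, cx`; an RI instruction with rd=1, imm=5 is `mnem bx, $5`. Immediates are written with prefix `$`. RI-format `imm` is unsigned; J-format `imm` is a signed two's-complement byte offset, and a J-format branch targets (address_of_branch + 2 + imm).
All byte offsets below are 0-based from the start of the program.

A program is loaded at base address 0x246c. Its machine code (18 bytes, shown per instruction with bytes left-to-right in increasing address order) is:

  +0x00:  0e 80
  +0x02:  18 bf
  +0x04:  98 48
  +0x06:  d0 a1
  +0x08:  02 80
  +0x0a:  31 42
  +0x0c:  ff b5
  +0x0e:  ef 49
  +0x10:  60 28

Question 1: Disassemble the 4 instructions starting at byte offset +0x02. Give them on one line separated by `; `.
@+02  little-endian(18 bf) = 0xbf18
  op=0xbf18>>12=0xb ⇒ andi (RI)
  [11:8] rd=15 = r15
  [7:0] imm=24 = $24
@+04  little-endian(98 48) = 0x4898
  op=0x4898>>12=0x4 ⇒ addi (RI)
  [11:8] rd=8 = r8
  [7:0] imm=152 = $152
@+06  little-endian(d0 a1) = 0xa1d0
  op=0xa1d0>>12=0xa ⇒ lw (RR)
  [11:8] rd=1 = bx
  [7:4] rs=13 = r13
@+08  little-endian(02 80) = 0x8002
  op=0x8002>>12=0x8 ⇒ jsr (J)
  [11:0] imm=2 = $2

andi r15, $24; addi r8, $152; lw bx, r13; jsr $2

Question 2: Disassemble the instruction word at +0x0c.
off 0x0c: read ff b5 as little → 0xb5ff
  top 4b → 0xb → andi [RI]
  [11:8] rd=5 = di
  [7:0] imm=255 = $255

andi di, $255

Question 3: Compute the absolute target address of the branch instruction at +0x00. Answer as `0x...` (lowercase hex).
0x247c

[00] 0e 80 → 0x800e
  top 4b → 0x8 → jsr [J]
  [11:0] imm=14 = $14
  target = base 0x246c + off 0x00 + 2 + imm 14 = 0x247c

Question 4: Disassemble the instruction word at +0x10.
[10] 60 28 → 0x2860
  top 4b → 0x2 → store [RR]
  rd@[11:8]=0x8 ⇒ r8
  rs@[7:4]=0x6 ⇒ bp

store r8, bp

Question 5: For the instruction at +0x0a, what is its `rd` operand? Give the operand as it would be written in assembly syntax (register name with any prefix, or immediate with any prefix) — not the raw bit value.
[0a] 31 42 → 0x4231
  op=0x4231>>12=0x4 ⇒ addi (RI)
  rd@[11:8]=0x2 ⇒ cx
  imm@[7:0]=0x31 ⇒ $49

cx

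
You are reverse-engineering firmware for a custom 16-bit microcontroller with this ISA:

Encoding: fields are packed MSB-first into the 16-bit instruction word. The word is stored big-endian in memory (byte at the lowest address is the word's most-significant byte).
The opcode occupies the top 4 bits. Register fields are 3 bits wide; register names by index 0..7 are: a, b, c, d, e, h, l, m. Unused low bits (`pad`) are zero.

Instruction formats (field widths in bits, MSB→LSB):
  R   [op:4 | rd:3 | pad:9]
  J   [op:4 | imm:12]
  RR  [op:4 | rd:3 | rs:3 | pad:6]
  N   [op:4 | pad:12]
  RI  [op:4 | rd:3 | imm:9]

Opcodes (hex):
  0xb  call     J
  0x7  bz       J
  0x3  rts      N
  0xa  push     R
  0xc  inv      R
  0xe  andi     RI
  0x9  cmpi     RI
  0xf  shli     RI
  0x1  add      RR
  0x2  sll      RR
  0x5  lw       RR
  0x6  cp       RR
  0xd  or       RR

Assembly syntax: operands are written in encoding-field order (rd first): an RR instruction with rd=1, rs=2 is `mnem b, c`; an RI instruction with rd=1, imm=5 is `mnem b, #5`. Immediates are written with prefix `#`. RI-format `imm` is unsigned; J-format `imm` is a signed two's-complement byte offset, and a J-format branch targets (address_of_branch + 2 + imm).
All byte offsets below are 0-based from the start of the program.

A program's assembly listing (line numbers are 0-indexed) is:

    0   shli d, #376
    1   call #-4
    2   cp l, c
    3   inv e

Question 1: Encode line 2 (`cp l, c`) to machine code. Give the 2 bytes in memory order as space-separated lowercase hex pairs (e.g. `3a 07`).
line 2 (cp): pack op=0x6:4|rd=6:3|rs=2:3|pad=0:6 = 0x6c80; big→ 6c 80

6c 80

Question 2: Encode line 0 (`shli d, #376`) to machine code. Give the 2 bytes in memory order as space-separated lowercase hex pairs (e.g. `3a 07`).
L0: shli op=0xf:4|rd=3:3|imm=376:9 ⇒ 0xf778 ⇒ big f7 78

f7 78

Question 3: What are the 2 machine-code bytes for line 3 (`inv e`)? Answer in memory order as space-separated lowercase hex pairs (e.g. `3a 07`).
c8 00

L3: inv op=0xc:4|rd=4:3|pad=0:9 ⇒ 0xc800 ⇒ big c8 00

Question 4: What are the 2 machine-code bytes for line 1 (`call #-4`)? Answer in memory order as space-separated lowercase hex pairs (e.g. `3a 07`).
1. call fields op=0xb:4|imm=-4:12 → word bffch → bf fc

bf fc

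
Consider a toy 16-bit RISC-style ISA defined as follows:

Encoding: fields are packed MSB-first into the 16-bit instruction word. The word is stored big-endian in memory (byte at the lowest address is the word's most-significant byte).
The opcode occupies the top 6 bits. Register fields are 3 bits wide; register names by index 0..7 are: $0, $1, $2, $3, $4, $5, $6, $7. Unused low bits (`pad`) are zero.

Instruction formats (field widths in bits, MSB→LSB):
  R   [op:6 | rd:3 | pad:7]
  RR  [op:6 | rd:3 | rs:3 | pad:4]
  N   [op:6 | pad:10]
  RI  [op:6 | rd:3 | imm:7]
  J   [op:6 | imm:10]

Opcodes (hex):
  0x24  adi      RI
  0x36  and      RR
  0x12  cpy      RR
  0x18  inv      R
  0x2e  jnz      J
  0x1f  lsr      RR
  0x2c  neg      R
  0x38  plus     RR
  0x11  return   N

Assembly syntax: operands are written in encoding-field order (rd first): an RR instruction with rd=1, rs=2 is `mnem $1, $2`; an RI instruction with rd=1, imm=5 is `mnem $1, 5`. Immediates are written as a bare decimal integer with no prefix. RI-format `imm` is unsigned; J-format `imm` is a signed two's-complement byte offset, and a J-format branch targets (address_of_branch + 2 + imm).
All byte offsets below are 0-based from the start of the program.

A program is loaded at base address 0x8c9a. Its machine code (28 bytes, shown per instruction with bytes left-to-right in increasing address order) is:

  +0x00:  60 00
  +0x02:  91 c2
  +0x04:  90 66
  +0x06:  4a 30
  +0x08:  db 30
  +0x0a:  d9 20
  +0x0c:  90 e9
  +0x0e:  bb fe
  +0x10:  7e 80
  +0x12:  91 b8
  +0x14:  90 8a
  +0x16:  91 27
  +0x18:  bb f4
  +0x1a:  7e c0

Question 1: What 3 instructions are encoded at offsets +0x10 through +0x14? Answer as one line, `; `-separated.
+0x10: 7e 80 ⇒ word 0x7e80 (big)
  top 6b → 0x1f → lsr [RR]
  rd@[9:7]=0x5 ⇒ $5
  rs@[6:4]=0x0 ⇒ $0
+0x12: 91 b8 ⇒ word 0x91b8 (big)
  top 6b → 0x24 → adi [RI]
  rd@[9:7]=0x3 ⇒ $3
  imm@[6:0]=0x38 ⇒ 56
+0x14: 90 8a ⇒ word 0x908a (big)
  top 6b → 0x24 → adi [RI]
  rd@[9:7]=0x1 ⇒ $1
  imm@[6:0]=0xa ⇒ 10

lsr $5, $0; adi $3, 56; adi $1, 10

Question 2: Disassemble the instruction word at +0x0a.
+0x0a: d9 20 ⇒ word 0xd920 (big)
  op=0xd920>>10=0x36 ⇒ and (RR)
  rd: (w>>7)&0x7=0x2 → $2
  rs: (w>>4)&0x7=0x2 → $2

and $2, $2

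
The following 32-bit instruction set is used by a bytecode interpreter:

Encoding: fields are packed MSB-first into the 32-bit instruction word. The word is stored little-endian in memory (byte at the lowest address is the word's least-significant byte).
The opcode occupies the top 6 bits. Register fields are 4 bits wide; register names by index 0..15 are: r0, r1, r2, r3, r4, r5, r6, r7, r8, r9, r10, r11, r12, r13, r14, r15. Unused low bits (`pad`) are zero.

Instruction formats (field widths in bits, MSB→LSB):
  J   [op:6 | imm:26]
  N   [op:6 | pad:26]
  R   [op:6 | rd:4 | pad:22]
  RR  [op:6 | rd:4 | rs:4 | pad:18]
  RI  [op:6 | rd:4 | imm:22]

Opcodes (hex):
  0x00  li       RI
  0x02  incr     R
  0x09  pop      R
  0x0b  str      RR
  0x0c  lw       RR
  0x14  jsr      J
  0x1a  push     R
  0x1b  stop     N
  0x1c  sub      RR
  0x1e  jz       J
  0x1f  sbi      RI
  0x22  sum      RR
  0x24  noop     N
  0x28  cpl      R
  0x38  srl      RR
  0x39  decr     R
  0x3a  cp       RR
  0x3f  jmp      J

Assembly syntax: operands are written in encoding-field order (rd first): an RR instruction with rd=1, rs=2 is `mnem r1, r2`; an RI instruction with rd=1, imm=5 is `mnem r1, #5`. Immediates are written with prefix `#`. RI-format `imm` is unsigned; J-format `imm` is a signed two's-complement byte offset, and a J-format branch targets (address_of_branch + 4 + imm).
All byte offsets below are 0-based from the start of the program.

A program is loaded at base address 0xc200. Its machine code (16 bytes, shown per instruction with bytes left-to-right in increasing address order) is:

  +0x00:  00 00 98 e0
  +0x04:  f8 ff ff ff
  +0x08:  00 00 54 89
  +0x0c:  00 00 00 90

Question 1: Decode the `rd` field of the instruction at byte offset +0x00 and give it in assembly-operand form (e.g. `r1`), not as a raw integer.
r2

@+00  little-endian(00 00 98 e0) = 0xe0980000
  top 6b → 0x38 → srl [RR]
  rd@[25:22]=0x2 ⇒ r2
  rs@[21:18]=0x6 ⇒ r6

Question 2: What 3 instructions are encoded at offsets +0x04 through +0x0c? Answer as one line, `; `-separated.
[04] f8 ff ff ff → 0xfffffff8
  top 6b → 0x3f → jmp [J]
  imm@[25:0]=0x3fffff8 (s26→-8) ⇒ #-8
[08] 00 00 54 89 → 0x89540000
  top 6b → 0x22 → sum [RR]
  rd@[25:22]=0x5 ⇒ r5
  rs@[21:18]=0x5 ⇒ r5
[0c] 00 00 00 90 → 0x90000000
  top 6b → 0x24 → noop [N]

jmp #-8; sum r5, r5; noop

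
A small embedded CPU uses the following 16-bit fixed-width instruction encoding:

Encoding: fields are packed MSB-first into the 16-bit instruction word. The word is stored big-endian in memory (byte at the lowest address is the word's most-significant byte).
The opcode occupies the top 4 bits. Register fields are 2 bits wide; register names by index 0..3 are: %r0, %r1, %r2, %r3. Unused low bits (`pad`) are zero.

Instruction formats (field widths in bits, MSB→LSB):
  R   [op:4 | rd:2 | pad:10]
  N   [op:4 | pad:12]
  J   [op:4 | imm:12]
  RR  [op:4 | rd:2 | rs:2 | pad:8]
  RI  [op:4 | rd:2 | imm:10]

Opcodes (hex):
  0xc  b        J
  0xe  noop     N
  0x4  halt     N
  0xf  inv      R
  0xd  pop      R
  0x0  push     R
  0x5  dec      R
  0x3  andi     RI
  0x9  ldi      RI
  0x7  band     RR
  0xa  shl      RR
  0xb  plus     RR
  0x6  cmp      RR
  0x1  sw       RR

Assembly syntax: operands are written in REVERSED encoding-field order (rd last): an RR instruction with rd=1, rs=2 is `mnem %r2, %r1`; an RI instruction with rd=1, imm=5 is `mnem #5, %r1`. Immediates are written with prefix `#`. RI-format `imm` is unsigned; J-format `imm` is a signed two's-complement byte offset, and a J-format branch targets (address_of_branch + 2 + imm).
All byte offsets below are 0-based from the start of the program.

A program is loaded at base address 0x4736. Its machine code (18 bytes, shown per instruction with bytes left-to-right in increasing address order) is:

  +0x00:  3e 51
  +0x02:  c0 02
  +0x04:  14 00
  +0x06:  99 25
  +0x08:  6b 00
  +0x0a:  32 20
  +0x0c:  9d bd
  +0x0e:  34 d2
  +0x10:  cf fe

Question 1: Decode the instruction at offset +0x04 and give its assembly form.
sw %r0, %r1

[04] 14 00 → 0x1400
  top 4b → 0x1 → sw [RR]
  rd@[11:10]=0x1 ⇒ %r1
  rs@[9:8]=0x0 ⇒ %r0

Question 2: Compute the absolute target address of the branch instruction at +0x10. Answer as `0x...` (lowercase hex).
off 0x10: read cf fe as big → 0xcffe
  top 4b → 0xc → b [J]
  [11:0] imm=4094 (s12→-2) = #-2
  target = base 0x4736 + off 0x10 + 2 + imm -2 = 0x4746

0x4746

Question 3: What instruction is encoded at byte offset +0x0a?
+0x0a: 32 20 ⇒ word 0x3220 (big)
  top 4b → 0x3 → andi [RI]
  rd@[11:10]=0x0 ⇒ %r0
  imm@[9:0]=0x220 ⇒ #544

andi #544, %r0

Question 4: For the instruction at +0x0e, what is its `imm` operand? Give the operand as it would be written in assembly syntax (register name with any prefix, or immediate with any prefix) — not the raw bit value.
[0e] 34 d2 → 0x34d2
  op=0x34d2>>12=0x3 ⇒ andi (RI)
  rd: (w>>10)&0x3=0x1 → %r1
  imm: (w>>0)&0x3ff=0xd2 → #210

#210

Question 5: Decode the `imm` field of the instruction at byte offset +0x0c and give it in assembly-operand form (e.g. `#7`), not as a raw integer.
#445

+0x0c: 9d bd ⇒ word 0x9dbd (big)
  top 4b → 0x9 → ldi [RI]
  rd: (w>>10)&0x3=0x3 → %r3
  imm: (w>>0)&0x3ff=0x1bd → #445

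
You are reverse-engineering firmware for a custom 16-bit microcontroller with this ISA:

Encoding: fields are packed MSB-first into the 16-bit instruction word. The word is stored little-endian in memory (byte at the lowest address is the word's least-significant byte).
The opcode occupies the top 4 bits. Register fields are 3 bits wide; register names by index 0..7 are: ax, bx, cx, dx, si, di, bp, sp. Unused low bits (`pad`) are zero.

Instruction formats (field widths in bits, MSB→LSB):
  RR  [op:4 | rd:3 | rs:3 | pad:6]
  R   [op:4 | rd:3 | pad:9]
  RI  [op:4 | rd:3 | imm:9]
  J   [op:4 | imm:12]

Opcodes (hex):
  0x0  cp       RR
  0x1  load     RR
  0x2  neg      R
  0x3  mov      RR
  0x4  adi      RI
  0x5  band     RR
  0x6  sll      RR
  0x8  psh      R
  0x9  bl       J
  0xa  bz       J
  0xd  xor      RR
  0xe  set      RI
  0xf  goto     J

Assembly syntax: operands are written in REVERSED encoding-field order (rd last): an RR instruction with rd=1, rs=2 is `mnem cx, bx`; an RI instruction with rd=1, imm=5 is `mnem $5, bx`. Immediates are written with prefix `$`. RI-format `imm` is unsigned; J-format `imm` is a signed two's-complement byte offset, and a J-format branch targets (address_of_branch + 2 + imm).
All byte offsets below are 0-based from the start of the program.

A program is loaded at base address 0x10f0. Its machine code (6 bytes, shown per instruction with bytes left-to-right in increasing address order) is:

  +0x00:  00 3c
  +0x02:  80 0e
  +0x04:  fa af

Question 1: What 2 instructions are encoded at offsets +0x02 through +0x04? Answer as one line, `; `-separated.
cp cx, sp; bz $-6

@+02  little-endian(80 0e) = 0x0e80
  op=0x0e80>>12=0x0 ⇒ cp (RR)
  rd@[11:9]=0x7 ⇒ sp
  rs@[8:6]=0x2 ⇒ cx
@+04  little-endian(fa af) = 0xaffa
  op=0xaffa>>12=0xa ⇒ bz (J)
  imm@[11:0]=0xffa (s12→-6) ⇒ $-6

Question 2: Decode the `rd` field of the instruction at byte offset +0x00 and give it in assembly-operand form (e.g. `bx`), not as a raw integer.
[00] 00 3c → 0x3c00
  top 4b → 0x3 → mov [RR]
  [11:9] rd=6 = bp
  [8:6] rs=0 = ax

bp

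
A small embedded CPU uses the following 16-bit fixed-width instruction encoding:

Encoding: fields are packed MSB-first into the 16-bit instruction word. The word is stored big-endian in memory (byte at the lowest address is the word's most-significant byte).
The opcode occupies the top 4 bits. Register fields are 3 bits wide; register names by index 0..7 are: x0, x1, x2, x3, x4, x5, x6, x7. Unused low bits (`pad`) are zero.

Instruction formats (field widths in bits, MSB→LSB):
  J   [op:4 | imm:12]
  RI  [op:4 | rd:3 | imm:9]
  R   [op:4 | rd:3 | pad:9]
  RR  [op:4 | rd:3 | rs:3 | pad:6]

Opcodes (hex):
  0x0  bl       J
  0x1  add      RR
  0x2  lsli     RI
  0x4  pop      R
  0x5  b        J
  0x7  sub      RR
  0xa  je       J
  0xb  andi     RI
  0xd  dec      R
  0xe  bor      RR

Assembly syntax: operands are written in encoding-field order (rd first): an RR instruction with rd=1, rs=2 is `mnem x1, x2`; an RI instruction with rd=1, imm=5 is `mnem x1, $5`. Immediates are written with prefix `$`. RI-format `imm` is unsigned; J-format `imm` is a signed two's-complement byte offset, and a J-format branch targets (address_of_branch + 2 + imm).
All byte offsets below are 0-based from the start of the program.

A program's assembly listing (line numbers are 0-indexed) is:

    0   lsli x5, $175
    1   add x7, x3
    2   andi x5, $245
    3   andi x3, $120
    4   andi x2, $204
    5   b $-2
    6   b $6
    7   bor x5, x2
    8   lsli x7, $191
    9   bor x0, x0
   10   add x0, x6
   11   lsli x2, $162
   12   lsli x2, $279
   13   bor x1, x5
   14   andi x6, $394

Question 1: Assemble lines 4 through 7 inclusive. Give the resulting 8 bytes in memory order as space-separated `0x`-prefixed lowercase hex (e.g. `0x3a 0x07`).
4. andi fields op=0xb:4|rd=2:3|imm=204:9 → word b4cch → b4 cc
5. b fields op=0x5:4|imm=-2:12 → word 5ffeh → 5f fe
6. b fields op=0x5:4|imm=6:12 → word 5006h → 50 06
7. bor fields op=0xe:4|rd=5:3|rs=2:3|pad=0:6 → word ea80h → ea 80

0xb4 0xcc 0x5f 0xfe 0x50 0x06 0xea 0x80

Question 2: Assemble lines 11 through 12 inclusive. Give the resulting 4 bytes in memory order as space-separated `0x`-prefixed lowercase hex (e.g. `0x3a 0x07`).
0x24 0xa2 0x25 0x17

11. lsli fields op=0x2:4|rd=2:3|imm=162:9 → word 24a2h → 24 a2
12. lsli fields op=0x2:4|rd=2:3|imm=279:9 → word 2517h → 25 17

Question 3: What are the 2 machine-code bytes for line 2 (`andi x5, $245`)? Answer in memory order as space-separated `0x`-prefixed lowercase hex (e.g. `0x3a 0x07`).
0xba 0xf5

line 2 (andi): pack op=0xb:4|rd=5:3|imm=245:9 = 0xbaf5; big→ ba f5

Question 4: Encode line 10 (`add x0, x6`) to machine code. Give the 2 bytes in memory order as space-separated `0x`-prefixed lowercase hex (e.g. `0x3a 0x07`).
0x11 0x80

line 10 (add): pack op=0x1:4|rd=0:3|rs=6:3|pad=0:6 = 0x1180; big→ 11 80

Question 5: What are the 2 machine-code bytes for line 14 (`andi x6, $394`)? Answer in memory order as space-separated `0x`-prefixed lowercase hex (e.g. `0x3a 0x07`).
0xbd 0x8a

line 14 (andi): pack op=0xb:4|rd=6:3|imm=394:9 = 0xbd8a; big→ bd 8a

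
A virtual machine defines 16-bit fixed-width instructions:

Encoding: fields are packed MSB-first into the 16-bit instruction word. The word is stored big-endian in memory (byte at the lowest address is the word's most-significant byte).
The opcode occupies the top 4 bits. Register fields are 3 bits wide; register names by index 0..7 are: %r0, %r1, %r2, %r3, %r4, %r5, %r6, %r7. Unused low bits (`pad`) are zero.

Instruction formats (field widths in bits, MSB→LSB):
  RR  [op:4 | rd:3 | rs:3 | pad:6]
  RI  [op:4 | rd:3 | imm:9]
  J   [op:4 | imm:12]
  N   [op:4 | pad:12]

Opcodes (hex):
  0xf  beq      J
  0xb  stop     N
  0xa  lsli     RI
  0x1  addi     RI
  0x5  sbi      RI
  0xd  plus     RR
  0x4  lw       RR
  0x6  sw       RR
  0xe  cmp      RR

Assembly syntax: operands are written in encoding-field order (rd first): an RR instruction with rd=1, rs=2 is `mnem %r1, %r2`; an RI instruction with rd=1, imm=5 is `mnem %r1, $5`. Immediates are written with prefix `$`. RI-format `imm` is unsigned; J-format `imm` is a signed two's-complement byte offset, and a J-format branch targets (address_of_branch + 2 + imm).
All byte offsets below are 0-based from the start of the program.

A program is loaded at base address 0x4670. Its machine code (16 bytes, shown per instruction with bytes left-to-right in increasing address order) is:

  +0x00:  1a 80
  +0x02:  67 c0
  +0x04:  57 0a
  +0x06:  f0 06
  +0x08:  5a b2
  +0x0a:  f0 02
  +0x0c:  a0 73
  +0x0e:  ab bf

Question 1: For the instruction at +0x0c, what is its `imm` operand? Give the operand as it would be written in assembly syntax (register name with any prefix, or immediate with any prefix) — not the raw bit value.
$115

off 0x0c: read a0 73 as big → 0xa073
  top 4b → 0xa → lsli [RI]
  rd@[11:9]=0x0 ⇒ %r0
  imm@[8:0]=0x73 ⇒ $115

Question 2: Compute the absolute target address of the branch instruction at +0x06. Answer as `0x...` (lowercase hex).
0x467e

+0x06: f0 06 ⇒ word 0xf006 (big)
  op=0xf006>>12=0xf ⇒ beq (J)
  [11:0] imm=6 = $6
  target = base 0x4670 + off 0x06 + 2 + imm 6 = 0x467e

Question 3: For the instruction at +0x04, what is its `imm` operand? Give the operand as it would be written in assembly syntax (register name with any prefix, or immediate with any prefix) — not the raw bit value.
$266

+0x04: 57 0a ⇒ word 0x570a (big)
  op=0x570a>>12=0x5 ⇒ sbi (RI)
  [11:9] rd=3 = %r3
  [8:0] imm=266 = $266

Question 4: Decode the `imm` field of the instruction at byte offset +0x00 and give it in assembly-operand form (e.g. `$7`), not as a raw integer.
$128

+0x00: 1a 80 ⇒ word 0x1a80 (big)
  top 4b → 0x1 → addi [RI]
  rd@[11:9]=0x5 ⇒ %r5
  imm@[8:0]=0x80 ⇒ $128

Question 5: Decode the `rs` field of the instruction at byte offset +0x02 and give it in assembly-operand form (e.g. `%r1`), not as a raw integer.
%r7

off 0x02: read 67 c0 as big → 0x67c0
  top 4b → 0x6 → sw [RR]
  rd: (w>>9)&0x7=0x3 → %r3
  rs: (w>>6)&0x7=0x7 → %r7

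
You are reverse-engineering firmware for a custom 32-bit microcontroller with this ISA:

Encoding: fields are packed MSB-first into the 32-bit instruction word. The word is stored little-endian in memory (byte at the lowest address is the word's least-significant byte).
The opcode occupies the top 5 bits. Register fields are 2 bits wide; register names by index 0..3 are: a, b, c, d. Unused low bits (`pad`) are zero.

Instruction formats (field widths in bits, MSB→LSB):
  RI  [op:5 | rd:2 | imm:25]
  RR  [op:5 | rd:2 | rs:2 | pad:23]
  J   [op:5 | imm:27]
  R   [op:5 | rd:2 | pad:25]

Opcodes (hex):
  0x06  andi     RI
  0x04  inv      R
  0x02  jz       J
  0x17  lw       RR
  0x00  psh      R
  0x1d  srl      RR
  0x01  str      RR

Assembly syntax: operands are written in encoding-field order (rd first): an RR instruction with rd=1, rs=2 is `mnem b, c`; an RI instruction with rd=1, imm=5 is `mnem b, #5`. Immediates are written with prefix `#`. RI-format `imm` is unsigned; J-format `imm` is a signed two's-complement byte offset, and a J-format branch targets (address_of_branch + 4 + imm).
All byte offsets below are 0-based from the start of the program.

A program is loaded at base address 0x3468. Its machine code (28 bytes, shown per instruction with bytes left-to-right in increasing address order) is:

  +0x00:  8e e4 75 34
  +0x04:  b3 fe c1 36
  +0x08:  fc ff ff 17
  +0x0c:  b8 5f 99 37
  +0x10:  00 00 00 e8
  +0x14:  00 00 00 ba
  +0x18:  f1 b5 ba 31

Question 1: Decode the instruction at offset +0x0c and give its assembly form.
andi d, #26828728

off 0x0c: read b8 5f 99 37 as little → 0x37995fb8
  op=0x37995fb8>>27=0x6 ⇒ andi (RI)
  rd: (w>>25)&0x3=0x3 → d
  imm: (w>>0)&0x1ffffff=0x1995fb8 → #26828728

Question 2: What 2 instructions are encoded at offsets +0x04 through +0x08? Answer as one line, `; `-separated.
andi d, #12713651; jz #-4

[04] b3 fe c1 36 → 0x36c1feb3
  opcode bits[31:27]=0x6: andi/RI
  rd@[26:25]=0x3 ⇒ d
  imm@[24:0]=0xc1feb3 ⇒ #12713651
[08] fc ff ff 17 → 0x17fffffc
  opcode bits[31:27]=0x2: jz/J
  imm@[26:0]=0x7fffffc (s27→-4) ⇒ #-4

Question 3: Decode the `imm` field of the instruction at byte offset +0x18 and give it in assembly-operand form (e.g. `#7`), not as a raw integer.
+0x18: f1 b5 ba 31 ⇒ word 0x31bab5f1 (little)
  opcode bits[31:27]=0x6: andi/RI
  rd@[26:25]=0x0 ⇒ a
  imm@[24:0]=0x1bab5f1 ⇒ #29013489

#29013489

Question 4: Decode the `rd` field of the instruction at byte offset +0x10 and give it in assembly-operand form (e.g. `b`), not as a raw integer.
off 0x10: read 00 00 00 e8 as little → 0xe8000000
  opcode bits[31:27]=0x1d: srl/RR
  [26:25] rd=0 = a
  [24:23] rs=0 = a

a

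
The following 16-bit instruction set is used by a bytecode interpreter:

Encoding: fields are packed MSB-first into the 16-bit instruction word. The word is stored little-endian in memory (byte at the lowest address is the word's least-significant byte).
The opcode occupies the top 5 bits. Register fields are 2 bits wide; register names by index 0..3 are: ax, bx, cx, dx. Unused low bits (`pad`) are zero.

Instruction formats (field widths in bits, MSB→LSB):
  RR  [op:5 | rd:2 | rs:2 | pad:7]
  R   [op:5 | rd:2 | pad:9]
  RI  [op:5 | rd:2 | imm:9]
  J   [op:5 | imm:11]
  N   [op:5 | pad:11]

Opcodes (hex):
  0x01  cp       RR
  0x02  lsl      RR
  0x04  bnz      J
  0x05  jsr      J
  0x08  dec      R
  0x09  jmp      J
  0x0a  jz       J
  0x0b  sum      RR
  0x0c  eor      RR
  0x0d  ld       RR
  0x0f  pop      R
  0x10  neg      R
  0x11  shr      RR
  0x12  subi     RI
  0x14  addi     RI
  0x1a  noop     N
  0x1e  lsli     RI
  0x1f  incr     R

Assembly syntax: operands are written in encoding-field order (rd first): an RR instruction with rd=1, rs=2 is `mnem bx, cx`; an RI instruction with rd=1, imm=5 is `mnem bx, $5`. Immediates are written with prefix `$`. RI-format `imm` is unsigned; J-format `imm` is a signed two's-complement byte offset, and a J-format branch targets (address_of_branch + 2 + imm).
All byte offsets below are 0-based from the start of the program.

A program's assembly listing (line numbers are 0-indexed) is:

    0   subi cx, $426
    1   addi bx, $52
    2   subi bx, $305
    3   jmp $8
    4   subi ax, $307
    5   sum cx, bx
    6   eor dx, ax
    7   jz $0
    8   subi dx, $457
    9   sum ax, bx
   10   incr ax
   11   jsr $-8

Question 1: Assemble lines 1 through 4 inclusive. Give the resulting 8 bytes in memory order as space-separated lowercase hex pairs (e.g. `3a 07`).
34 a2 31 93 08 48 33 91

L1: addi op=0x14:5|rd=1:2|imm=52:9 ⇒ 0xa234 ⇒ little 34 a2
L2: subi op=0x12:5|rd=1:2|imm=305:9 ⇒ 0x9331 ⇒ little 31 93
L3: jmp op=0x9:5|imm=8:11 ⇒ 0x4808 ⇒ little 08 48
L4: subi op=0x12:5|rd=0:2|imm=307:9 ⇒ 0x9133 ⇒ little 33 91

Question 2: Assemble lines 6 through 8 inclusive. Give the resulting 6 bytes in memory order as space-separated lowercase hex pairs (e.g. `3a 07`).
6. eor fields op=0xc:5|rd=3:2|rs=0:2|pad=0:7 → word 6600h → 00 66
7. jz fields op=0xa:5|imm=0:11 → word 5000h → 00 50
8. subi fields op=0x12:5|rd=3:2|imm=457:9 → word 97c9h → c9 97

00 66 00 50 c9 97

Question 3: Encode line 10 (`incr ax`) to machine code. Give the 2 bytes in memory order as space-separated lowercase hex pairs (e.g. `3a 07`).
00 f8

L10: incr op=0x1f:5|rd=0:2|pad=0:9 ⇒ 0xf800 ⇒ little 00 f8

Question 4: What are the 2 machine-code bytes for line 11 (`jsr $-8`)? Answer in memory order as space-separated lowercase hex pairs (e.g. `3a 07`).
f8 2f

L11: jsr op=0x5:5|imm=-8:11 ⇒ 0x2ff8 ⇒ little f8 2f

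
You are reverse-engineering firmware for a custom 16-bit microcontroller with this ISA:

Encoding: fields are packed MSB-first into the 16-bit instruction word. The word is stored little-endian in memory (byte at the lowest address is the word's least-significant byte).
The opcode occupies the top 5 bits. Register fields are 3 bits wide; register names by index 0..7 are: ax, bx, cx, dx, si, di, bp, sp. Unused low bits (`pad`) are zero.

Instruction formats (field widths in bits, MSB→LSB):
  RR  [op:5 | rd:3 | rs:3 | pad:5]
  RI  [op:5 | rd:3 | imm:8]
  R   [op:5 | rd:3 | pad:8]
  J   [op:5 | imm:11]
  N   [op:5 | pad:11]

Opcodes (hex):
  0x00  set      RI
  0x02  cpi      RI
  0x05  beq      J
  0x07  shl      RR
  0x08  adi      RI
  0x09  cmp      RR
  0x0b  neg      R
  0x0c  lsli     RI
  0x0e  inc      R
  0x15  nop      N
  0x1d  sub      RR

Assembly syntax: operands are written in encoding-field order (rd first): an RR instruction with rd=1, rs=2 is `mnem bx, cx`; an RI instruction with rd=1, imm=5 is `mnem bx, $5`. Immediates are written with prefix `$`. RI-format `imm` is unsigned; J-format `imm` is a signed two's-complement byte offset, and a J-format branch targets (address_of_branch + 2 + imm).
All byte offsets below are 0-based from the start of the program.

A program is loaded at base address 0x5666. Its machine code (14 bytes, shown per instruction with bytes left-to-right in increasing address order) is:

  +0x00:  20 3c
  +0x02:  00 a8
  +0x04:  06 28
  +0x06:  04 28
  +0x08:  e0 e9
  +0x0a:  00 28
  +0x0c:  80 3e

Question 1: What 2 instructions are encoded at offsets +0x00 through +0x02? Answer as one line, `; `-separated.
shl si, bx; nop

@+00  little-endian(20 3c) = 0x3c20
  top 5b → 0x7 → shl [RR]
  [10:8] rd=4 = si
  [7:5] rs=1 = bx
@+02  little-endian(00 a8) = 0xa800
  top 5b → 0x15 → nop [N]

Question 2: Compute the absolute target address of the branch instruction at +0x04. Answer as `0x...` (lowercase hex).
+0x04: 06 28 ⇒ word 0x2806 (little)
  opcode bits[15:11]=0x5: beq/J
  imm@[10:0]=0x6 ⇒ $6
  target = base 0x5666 + off 0x04 + 2 + imm 6 = 0x5672

0x5672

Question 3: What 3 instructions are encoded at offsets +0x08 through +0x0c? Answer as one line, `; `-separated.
sub bx, sp; beq $0; shl bp, si

[08] e0 e9 → 0xe9e0
  top 5b → 0x1d → sub [RR]
  rd: (w>>8)&0x7=0x1 → bx
  rs: (w>>5)&0x7=0x7 → sp
[0a] 00 28 → 0x2800
  top 5b → 0x5 → beq [J]
  imm: (w>>0)&0x7ff=0x0 → $0
[0c] 80 3e → 0x3e80
  top 5b → 0x7 → shl [RR]
  rd: (w>>8)&0x7=0x6 → bp
  rs: (w>>5)&0x7=0x4 → si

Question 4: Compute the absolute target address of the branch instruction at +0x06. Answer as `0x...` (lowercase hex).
[06] 04 28 → 0x2804
  op=0x2804>>11=0x5 ⇒ beq (J)
  [10:0] imm=4 = $4
  target = base 0x5666 + off 0x06 + 2 + imm 4 = 0x5672

0x5672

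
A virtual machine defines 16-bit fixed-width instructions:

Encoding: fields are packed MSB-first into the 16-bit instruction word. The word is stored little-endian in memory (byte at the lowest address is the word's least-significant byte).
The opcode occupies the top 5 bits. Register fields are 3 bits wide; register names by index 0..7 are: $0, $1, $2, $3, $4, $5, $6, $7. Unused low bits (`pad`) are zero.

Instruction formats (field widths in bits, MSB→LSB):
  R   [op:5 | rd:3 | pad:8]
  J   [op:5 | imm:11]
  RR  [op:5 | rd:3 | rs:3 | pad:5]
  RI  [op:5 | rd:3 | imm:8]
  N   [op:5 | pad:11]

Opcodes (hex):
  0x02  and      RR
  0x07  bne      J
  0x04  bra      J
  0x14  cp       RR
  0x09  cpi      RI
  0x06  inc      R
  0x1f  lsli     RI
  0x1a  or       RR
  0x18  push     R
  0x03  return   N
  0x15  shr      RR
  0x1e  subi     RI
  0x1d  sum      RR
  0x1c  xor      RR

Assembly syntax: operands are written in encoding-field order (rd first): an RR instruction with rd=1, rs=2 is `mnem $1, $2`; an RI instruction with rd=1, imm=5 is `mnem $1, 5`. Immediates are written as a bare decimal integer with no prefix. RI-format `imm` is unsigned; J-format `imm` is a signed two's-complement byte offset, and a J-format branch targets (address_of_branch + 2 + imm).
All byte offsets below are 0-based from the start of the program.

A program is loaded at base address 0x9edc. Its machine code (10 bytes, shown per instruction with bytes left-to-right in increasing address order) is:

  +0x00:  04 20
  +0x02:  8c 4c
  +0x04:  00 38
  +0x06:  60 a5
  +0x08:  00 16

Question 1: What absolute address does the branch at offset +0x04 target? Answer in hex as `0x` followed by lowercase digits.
+0x04: 00 38 ⇒ word 0x3800 (little)
  op=0x3800>>11=0x7 ⇒ bne (J)
  imm: (w>>0)&0x7ff=0x0 → 0
  target = base 0x9edc + off 0x04 + 2 + imm 0 = 0x9ee2

0x9ee2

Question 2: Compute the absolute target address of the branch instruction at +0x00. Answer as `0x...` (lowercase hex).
off 0x00: read 04 20 as little → 0x2004
  opcode bits[15:11]=0x4: bra/J
  imm: (w>>0)&0x7ff=0x4 → 4
  target = base 0x9edc + off 0x00 + 2 + imm 4 = 0x9ee2

0x9ee2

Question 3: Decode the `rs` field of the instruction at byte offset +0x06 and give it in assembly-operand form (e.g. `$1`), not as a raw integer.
$3

+0x06: 60 a5 ⇒ word 0xa560 (little)
  opcode bits[15:11]=0x14: cp/RR
  rd@[10:8]=0x5 ⇒ $5
  rs@[7:5]=0x3 ⇒ $3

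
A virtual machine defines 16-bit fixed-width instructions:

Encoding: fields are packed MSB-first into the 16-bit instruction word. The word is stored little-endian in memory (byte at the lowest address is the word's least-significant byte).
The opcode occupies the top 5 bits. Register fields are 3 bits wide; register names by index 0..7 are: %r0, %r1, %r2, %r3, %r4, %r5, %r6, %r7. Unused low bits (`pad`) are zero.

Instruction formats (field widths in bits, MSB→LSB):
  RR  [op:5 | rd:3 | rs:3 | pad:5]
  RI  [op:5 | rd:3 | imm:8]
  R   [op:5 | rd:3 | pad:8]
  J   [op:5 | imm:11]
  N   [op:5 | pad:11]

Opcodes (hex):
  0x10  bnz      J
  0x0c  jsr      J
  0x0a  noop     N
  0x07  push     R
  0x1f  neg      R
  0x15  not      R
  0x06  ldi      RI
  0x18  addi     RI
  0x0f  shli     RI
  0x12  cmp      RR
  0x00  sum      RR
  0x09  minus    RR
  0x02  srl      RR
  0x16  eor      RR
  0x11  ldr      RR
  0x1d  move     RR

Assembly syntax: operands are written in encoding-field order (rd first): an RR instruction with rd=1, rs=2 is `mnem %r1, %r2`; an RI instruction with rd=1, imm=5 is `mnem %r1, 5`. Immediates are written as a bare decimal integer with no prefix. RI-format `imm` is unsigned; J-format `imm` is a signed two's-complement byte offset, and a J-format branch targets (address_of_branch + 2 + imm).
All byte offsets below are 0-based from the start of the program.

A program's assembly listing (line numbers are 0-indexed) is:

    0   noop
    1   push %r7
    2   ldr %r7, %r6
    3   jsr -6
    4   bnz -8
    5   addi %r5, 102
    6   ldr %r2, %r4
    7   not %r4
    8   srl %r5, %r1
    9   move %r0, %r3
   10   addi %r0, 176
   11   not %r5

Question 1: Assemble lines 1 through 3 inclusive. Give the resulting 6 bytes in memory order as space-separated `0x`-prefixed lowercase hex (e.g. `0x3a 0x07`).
0x00 0x3f 0xc0 0x8f 0xfa 0x67

1. push fields op=0x7:5|rd=7:3|pad=0:8 → word 3f00h → 00 3f
2. ldr fields op=0x11:5|rd=7:3|rs=6:3|pad=0:5 → word 8fc0h → c0 8f
3. jsr fields op=0xc:5|imm=-6:11 → word 67fah → fa 67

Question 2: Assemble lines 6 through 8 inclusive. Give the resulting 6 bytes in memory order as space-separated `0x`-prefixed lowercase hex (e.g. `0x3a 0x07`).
6. ldr fields op=0x11:5|rd=2:3|rs=4:3|pad=0:5 → word 8a80h → 80 8a
7. not fields op=0x15:5|rd=4:3|pad=0:8 → word ac00h → 00 ac
8. srl fields op=0x2:5|rd=5:3|rs=1:3|pad=0:5 → word 1520h → 20 15

0x80 0x8a 0x00 0xac 0x20 0x15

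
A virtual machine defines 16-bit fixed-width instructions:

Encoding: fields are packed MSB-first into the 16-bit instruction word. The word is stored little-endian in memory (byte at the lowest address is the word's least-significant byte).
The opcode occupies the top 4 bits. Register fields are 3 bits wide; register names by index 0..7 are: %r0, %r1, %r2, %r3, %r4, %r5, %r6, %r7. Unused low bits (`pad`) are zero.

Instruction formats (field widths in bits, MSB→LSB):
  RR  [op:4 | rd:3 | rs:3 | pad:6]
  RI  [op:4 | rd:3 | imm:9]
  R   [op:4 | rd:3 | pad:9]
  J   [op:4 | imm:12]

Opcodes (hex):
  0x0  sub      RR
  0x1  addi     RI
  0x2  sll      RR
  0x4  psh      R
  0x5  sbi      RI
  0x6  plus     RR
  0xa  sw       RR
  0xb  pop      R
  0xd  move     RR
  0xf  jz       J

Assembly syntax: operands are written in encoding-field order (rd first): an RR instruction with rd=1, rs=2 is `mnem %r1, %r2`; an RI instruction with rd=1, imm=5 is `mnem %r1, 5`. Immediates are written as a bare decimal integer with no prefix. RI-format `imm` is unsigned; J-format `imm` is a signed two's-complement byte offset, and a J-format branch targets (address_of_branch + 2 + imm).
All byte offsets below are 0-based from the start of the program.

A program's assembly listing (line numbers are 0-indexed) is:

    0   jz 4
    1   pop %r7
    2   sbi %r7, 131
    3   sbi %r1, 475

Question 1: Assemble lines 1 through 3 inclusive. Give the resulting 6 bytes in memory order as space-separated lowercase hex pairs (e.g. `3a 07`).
00 be 83 5e db 53

line 1 (pop): pack op=0xb:4|rd=7:3|pad=0:9 = 0xbe00; little→ 00 be
line 2 (sbi): pack op=0x5:4|rd=7:3|imm=131:9 = 0x5e83; little→ 83 5e
line 3 (sbi): pack op=0x5:4|rd=1:3|imm=475:9 = 0x53db; little→ db 53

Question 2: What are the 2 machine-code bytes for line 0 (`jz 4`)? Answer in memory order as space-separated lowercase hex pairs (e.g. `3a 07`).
line 0 (jz): pack op=0xf:4|imm=4:12 = 0xf004; little→ 04 f0

04 f0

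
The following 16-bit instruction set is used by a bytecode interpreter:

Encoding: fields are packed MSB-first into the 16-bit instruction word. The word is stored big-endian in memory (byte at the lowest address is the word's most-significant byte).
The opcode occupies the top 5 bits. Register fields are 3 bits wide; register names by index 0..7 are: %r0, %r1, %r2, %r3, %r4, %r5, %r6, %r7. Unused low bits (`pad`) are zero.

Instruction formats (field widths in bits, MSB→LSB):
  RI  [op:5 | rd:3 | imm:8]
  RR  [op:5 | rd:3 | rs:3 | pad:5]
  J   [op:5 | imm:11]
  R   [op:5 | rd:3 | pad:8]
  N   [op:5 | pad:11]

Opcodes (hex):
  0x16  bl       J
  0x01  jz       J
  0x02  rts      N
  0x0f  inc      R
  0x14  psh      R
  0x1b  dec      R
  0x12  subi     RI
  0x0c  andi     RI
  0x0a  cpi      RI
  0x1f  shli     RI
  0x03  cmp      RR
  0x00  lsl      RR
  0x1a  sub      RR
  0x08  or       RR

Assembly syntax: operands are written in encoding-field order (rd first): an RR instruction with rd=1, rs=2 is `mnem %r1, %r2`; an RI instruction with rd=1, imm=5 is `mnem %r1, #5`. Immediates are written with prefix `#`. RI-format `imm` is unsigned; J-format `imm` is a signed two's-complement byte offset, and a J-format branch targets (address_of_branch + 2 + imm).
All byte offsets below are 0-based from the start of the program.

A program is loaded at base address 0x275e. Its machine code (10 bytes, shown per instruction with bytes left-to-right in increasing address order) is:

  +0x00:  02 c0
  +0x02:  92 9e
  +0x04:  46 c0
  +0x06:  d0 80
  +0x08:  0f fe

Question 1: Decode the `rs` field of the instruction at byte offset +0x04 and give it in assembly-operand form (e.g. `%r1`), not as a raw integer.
off 0x04: read 46 c0 as big → 0x46c0
  top 5b → 0x8 → or [RR]
  [10:8] rd=6 = %r6
  [7:5] rs=6 = %r6

%r6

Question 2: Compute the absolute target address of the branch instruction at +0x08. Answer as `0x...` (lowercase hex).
0x2766

off 0x08: read 0f fe as big → 0x0ffe
  op=0x0ffe>>11=0x1 ⇒ jz (J)
  imm: (w>>0)&0x7ff=0x7fe (s11→-2) → #-2
  target = base 0x275e + off 0x08 + 2 + imm -2 = 0x2766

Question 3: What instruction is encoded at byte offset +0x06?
sub %r0, %r4

off 0x06: read d0 80 as big → 0xd080
  top 5b → 0x1a → sub [RR]
  rd: (w>>8)&0x7=0x0 → %r0
  rs: (w>>5)&0x7=0x4 → %r4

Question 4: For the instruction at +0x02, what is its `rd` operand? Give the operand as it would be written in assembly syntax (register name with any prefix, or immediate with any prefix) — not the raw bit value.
+0x02: 92 9e ⇒ word 0x929e (big)
  top 5b → 0x12 → subi [RI]
  rd@[10:8]=0x2 ⇒ %r2
  imm@[7:0]=0x9e ⇒ #158

%r2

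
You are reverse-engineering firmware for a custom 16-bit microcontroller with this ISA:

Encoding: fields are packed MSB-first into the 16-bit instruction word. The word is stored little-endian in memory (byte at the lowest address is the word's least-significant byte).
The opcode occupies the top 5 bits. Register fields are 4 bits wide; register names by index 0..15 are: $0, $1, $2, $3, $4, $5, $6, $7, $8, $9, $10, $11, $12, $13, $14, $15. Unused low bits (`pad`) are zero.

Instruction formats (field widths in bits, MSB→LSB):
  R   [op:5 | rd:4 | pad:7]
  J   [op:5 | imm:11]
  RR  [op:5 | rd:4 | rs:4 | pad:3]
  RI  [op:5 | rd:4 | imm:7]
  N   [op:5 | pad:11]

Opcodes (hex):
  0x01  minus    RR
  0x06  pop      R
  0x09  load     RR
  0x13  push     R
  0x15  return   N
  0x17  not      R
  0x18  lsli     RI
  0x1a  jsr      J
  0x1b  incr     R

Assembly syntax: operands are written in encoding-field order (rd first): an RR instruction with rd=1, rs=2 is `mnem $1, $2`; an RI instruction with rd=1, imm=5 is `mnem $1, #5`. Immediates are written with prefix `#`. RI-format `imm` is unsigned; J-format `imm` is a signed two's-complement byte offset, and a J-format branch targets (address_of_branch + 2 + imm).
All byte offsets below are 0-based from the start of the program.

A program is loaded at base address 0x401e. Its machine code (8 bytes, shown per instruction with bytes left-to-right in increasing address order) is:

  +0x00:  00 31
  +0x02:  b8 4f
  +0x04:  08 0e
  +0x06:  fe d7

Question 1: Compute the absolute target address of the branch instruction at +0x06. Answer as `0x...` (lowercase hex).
0x4024

@+06  little-endian(fe d7) = 0xd7fe
  op=0xd7fe>>11=0x1a ⇒ jsr (J)
  imm@[10:0]=0x7fe (s11→-2) ⇒ #-2
  target = base 0x401e + off 0x06 + 2 + imm -2 = 0x4024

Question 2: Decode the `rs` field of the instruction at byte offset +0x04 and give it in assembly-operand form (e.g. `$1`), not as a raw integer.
$1

@+04  little-endian(08 0e) = 0x0e08
  op=0x0e08>>11=0x1 ⇒ minus (RR)
  [10:7] rd=12 = $12
  [6:3] rs=1 = $1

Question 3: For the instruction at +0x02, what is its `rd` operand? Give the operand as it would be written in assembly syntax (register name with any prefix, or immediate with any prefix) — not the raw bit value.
$15

@+02  little-endian(b8 4f) = 0x4fb8
  op=0x4fb8>>11=0x9 ⇒ load (RR)
  rd: (w>>7)&0xf=0xf → $15
  rs: (w>>3)&0xf=0x7 → $7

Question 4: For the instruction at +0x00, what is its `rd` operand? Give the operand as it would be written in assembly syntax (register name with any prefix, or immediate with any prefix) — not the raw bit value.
+0x00: 00 31 ⇒ word 0x3100 (little)
  opcode bits[15:11]=0x6: pop/R
  rd: (w>>7)&0xf=0x2 → $2

$2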